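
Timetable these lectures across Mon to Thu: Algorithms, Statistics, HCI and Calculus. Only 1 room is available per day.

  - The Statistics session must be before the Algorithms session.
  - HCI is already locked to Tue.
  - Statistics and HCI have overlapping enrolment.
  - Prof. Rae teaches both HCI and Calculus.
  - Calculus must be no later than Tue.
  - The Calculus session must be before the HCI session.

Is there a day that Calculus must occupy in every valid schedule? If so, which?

Calculus's window is Mon–Tue.
HCI is fixed at Tue, and Calculus can't share a day with HCI.
So Calculus must be Mon.

Mon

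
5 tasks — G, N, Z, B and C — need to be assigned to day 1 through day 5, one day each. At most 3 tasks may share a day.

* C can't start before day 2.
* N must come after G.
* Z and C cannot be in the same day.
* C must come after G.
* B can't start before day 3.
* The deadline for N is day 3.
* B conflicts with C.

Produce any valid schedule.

C -> day 2; B -> day 3; Z -> day 1; N -> day 2; G -> day 1

Checking: G(day 1) before N(day 2); G(day 1) before C(day 2); B(day 3) != C(day 2); Z(day 1) != C(day 2); B=day 3 in [day 3,day 5]; C=day 2 in [day 2,day 5]; N=day 2 in [day 1,day 3]; max 2 per day (cap 3).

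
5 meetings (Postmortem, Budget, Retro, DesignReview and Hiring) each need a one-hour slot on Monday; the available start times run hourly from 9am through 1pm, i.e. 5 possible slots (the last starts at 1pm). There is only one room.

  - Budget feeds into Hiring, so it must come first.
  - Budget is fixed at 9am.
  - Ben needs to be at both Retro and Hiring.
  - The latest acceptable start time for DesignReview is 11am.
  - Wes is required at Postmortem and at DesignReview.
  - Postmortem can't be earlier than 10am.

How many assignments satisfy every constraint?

12

Splitting on Postmortem: it can be 10am (2), 11am (2), 12pm (4), 1pm (4). Listing each branch's schedules as (Budget, Retro, DesignReview, Hiring):
Postmortem=10am: (9am,12pm,11am,1pm) (9am,1pm,11am,12pm) — 2.
Postmortem=11am: (9am,12pm,10am,1pm) (9am,1pm,10am,12pm) — 2.
Postmortem=12pm: (9am,10am,11am,1pm) (9am,11am,10am,1pm) (9am,1pm,10am,11am) (9am,1pm,11am,10am) — 4.
Postmortem=1pm: (9am,10am,11am,12pm) (9am,11am,10am,12pm) (9am,12pm,10am,11am) (9am,12pm,11am,10am) — 4.
Summing: 2 + 2 + 4 + 4 = 12.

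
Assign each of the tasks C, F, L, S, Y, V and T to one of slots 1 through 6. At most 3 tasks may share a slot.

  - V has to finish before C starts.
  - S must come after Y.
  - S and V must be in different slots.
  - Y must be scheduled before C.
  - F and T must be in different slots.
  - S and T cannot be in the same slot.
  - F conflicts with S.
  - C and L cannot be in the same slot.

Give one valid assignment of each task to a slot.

C -> 2; V -> 1; F -> 1; S -> 2; Y -> 1; T -> 3; L -> 3

Checking: Y(1) before C(2); Y(1) before S(2); V(1) before C(2); C(2) != L(3); S(2) != V(1); F(1) != S(2); S(2) != T(3); F(1) != T(3); max 3 per slot (cap 3).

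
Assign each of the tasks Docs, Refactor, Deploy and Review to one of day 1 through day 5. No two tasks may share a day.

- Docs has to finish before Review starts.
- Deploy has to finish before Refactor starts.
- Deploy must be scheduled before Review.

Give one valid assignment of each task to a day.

Deploy in day 1, Refactor in day 4, Review in day 3, Docs in day 2

Checking: Deploy(day 1) before Review(day 3); Deploy(day 1) before Refactor(day 4); Docs(day 2) before Review(day 3); max 1 per day (cap 1).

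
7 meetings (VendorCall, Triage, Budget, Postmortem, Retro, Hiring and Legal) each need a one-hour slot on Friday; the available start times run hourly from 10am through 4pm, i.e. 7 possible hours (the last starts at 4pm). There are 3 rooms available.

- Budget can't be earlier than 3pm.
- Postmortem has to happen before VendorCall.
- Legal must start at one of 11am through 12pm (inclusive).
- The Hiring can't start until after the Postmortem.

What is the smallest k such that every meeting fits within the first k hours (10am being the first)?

6 hours

The precedence chain requires at least 2 distinct hours.
With at most 3 per hour and 7 meetings, at least 3 hours are needed.
Budget can't be placed before 3pm — that is hour 6 counting from 10am — so the schedule must run through at least 6 hours.
6 works (last occupied hour: 3pm): for example Budget=3pm, Postmortem=10am, VendorCall=11am, Triage=10am, Legal=11am, Retro=10am, Hiring=11am.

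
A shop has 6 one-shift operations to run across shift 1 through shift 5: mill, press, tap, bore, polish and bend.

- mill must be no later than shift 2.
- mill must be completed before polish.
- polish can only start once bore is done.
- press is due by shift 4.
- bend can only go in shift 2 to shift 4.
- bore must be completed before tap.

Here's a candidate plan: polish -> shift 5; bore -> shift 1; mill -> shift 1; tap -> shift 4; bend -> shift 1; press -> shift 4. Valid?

mill must be completed before polish — holds.
polish can only start once bore is done — holds.
bend can only go in shift 2 to shift 4 — violated.
mill must be no later than shift 2 — holds.
press is due by shift 4 — holds.
bore must be completed before tap — holds.

No. bend can only go in shift 2 to shift 4 is not satisfied.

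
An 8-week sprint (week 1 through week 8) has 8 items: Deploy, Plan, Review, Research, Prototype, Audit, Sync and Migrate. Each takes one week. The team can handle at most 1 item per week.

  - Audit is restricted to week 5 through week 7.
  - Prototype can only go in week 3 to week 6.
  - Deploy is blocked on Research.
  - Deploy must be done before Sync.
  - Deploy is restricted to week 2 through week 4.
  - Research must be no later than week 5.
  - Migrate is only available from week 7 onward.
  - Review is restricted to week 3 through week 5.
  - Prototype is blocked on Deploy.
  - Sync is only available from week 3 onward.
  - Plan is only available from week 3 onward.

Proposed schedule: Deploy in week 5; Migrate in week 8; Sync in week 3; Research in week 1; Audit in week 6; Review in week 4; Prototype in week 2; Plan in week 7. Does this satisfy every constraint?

Review is restricted to week 3 through week 5 — holds.
Prototype can only go in week 3 to week 6 — violated.
Audit is restricted to week 5 through week 7 — holds.
The team can handle at most 1 item per week — holds.
Deploy is restricted to week 2 through week 4 — violated.
Prototype is blocked on Deploy — violated.
Deploy is blocked on Research — holds.
Deploy must be done before Sync — violated.
Migrate is only available from week 7 onward — holds.
Research must be no later than week 5 — holds.
Sync is only available from week 3 onward — holds.
Plan is only available from week 3 onward — holds.

Invalid. Prototype is blocked on Deploy.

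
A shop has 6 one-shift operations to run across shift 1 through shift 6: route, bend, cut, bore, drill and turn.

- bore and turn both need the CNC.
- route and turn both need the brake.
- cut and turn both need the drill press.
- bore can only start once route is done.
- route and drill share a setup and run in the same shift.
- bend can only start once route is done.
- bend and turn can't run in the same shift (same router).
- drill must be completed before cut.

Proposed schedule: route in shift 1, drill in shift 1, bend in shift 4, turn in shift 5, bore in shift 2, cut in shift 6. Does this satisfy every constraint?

Yes, all constraints hold

drill must be completed before cut — holds.
bore and turn both need the CNC — holds.
route and turn both need the brake — holds.
bend can only start once route is done — holds.
route and drill share a setup and run in the same shift — holds.
bore can only start once route is done — holds.
bend and turn can't run in the same shift (same router) — holds.
cut and turn both need the drill press — holds.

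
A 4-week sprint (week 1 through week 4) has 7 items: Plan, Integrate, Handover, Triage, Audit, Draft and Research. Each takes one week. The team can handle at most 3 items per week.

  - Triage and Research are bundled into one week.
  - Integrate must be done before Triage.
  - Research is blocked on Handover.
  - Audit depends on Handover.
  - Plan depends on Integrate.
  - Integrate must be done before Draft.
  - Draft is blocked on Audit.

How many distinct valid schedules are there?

35

Splitting on Plan: it can be week 2 (9), week 3 (13), week 4 (13). Listing each branch's schedules as (Integrate, Handover, Triage, Audit, Draft, Research) by week number:
Plan=week 2: (1,1,2,3,4,2) (1,1,3,2,3,3) (1,1,3,2,4,3) (1,1,3,3,4,3) (1,1,4,2,3,4) (1,1,4,2,4,4) (1,1,4,3,4,4) (1,2,3,3,4,3) (1,2,4,3,4,4) — 9.
Plan=week 3: (1,1,2,2,3,2) (1,1,2,2,4,2) (1,1,2,3,4,2) (1,1,3,2,4,3) (1,1,4,2,3,4) (1,1,4,2,4,4) (1,1,4,3,4,4) (1,2,4,3,4,4) (2,1,3,2,4,3) (2,1,4,2,3,4) (2,1,4,2,4,4) (2,1,4,3,4,4) (2,2,4,3,4,4) — 13.
Plan=week 4: (1,1,2,2,3,2) (1,1,2,2,4,2) (1,1,2,3,4,2) (1,1,3,2,3,3) (1,1,3,2,4,3) (1,1,3,3,4,3) (1,1,4,2,3,4) (1,2,3,3,4,3) (2,1,3,2,3,3) (2,1,3,2,4,3) (2,1,3,3,4,3) (2,1,4,2,3,4) (2,2,3,3,4,3) — 13.
Summing: 9 + 13 + 13 = 35.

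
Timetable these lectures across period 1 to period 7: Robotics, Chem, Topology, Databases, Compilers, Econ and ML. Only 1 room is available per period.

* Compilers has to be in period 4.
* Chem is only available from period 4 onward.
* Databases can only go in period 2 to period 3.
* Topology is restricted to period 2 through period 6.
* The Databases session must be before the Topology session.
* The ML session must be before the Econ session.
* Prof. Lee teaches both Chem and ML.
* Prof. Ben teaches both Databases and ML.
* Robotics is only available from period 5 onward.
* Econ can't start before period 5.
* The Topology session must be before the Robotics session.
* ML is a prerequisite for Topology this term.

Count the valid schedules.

6

Splitting on Robotics: it can be period 5 (2), period 6 (2), period 7 (2). Listing each branch's schedules as (Chem, Topology, Databases, Compilers, Econ, ML) by period number:
Robotics=period 5: (6,3,2,4,7,1) (7,3,2,4,6,1) — 2.
Robotics=period 6: (5,3,2,4,7,1) (7,3,2,4,5,1) — 2.
Robotics=period 7: (5,3,2,4,6,1) (6,3,2,4,5,1) — 2.
Summing: 2 + 2 + 2 = 6.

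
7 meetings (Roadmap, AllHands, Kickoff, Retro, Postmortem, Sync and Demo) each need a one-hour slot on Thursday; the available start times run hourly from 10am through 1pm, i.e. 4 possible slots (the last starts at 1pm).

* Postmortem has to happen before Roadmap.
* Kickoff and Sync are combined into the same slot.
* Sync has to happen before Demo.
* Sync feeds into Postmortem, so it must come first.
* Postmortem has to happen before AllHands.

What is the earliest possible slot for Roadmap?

Precedence pushes Roadmap to at least 12pm.
Roadmap at 12pm is achievable: Kickoff=10am, Postmortem=11am, AllHands=12pm, Retro=10am, Sync=10am, Roadmap=12pm, Demo=11am.

12pm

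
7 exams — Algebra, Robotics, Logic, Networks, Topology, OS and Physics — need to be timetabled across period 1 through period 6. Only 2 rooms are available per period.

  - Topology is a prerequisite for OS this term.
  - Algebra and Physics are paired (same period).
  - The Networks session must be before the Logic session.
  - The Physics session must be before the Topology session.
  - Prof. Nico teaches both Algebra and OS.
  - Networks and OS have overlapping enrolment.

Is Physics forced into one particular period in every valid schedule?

Physics can be period 1 (e.g. Topology=period 2; OS=period 3; Physics=period 1; Robotics=period 4; Logic=period 3; Networks=period 2; Algebra=period 1) or period 2 (e.g. OS -> period 4, Logic -> period 3, Algebra -> period 2, Networks -> period 1, Topology -> period 3, Robotics -> period 1, Physics -> period 2).

No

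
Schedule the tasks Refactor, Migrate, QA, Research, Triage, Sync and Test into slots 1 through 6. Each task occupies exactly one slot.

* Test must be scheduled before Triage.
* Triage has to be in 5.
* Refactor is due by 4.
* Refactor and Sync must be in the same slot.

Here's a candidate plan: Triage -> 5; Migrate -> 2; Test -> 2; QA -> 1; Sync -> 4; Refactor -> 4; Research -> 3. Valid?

Yes, all constraints hold

Test must be scheduled before Triage — holds.
Refactor and Sync must be in the same slot — holds.
Triage has to be in 5 — holds.
Refactor is due by 4 — holds.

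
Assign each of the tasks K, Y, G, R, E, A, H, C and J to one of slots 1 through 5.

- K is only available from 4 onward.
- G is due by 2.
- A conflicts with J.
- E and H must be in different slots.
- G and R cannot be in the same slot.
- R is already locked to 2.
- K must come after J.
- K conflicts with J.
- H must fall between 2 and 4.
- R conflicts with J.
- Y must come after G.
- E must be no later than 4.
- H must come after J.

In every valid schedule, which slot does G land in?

G's window is 1–2.
R is fixed at 2, and G can't share a slot with R.
So G must be 1.

1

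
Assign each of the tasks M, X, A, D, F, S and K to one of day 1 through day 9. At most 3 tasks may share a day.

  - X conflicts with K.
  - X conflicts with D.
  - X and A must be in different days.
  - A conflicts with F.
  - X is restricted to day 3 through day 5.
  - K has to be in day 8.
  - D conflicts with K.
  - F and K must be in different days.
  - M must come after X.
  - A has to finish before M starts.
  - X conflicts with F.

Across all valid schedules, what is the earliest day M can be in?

Precedence pushes M to at least day 4.
M at day 4 is achievable: X in day 3; M in day 4; F in day 2; D in day 1; K in day 8; S in day 1; A in day 1.

day 4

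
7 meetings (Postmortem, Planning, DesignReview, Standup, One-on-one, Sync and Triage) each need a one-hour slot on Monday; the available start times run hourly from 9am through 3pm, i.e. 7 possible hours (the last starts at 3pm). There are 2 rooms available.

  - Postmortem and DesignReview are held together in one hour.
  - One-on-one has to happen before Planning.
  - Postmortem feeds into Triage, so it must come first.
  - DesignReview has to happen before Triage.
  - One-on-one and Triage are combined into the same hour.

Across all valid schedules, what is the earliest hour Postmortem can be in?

Downstream work caps Postmortem at 1pm.
Postmortem at 9am is achievable: Planning=11am, Triage=10am, One-on-one=10am, DesignReview=9am, Standup=11am, Sync=12pm, Postmortem=9am.

9am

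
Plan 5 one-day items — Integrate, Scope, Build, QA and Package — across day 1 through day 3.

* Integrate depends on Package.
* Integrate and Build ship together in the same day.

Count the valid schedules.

27

Splitting on Integrate: it can be day 2 (9), day 3 (18). Listing each branch's schedules as (Scope, Build, QA, Package) by day number:
Integrate=day 2: (1,2,1,1) (1,2,2,1) (1,2,3,1) (2,2,1,1) (2,2,2,1) (2,2,3,1) (3,2,1,1) (3,2,2,1) (3,2,3,1) — 9.
Integrate=day 3: (1,3,1,1) (1,3,1,2) (1,3,2,1) (1,3,2,2) (1,3,3,1) (1,3,3,2) (2,3,1,1) (2,3,1,2) (2,3,2,1) (2,3,2,2) (2,3,3,1) (2,3,3,2) (3,3,1,1) (3,3,1,2) (3,3,2,1) (3,3,2,2) (3,3,3,1) (3,3,3,2) — 18.
Summing: 9 + 18 = 27.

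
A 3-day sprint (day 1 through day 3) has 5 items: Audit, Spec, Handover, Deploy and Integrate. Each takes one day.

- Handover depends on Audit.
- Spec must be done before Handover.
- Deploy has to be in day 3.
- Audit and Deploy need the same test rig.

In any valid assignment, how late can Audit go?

day 2

Downstream work caps Audit at day 2.
Audit at day 2 is achievable: Handover=day 3; Spec=day 1; Integrate=day 1; Audit=day 2; Deploy=day 3.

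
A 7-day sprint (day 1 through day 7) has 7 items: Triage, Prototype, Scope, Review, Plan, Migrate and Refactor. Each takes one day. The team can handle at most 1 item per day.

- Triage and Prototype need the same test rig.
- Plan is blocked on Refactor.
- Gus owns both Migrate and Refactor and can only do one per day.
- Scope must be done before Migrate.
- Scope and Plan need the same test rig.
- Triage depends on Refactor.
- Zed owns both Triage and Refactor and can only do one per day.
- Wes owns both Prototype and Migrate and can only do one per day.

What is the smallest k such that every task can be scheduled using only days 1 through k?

7 days

The precedence chain requires at least 2 distinct days.
With at most 1 per day and 7 tasks, at least 7 days are needed.
7 works (last occupied day: day 7): for example Scope -> day 3; Migrate -> day 5; Plan -> day 4; Prototype -> day 6; Triage -> day 2; Refactor -> day 1; Review -> day 7.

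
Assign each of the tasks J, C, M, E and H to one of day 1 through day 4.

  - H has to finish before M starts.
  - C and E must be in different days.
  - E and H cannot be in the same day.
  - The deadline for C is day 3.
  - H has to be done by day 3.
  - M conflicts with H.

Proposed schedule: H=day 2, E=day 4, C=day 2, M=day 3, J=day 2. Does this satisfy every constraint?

H has to be done by day 3 — holds.
C and E must be in different days — holds.
M conflicts with H — holds.
The deadline for C is day 3 — holds.
E and H cannot be in the same day — holds.
H has to finish before M starts — holds.

Yes, all constraints hold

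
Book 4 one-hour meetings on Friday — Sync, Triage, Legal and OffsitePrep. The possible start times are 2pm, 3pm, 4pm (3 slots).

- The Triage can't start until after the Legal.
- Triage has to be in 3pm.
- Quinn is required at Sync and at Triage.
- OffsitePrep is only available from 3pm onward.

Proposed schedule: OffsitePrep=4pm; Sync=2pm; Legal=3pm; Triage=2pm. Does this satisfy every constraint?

Invalid. The Triage can't start until after the Legal.

Quinn is required at Sync and at Triage — violated.
OffsitePrep is only available from 3pm onward — holds.
The Triage can't start until after the Legal — violated.
Triage has to be in 3pm — violated.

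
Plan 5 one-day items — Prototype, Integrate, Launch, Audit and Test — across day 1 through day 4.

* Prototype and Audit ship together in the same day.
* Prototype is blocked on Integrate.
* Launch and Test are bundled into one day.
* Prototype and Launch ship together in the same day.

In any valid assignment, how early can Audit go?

day 2

Audit must be in the same day as Prototype, which can't be before day 2, so Audit is at least day 2.
Audit at day 2 is achievable: Prototype=day 2, Test=day 2, Launch=day 2, Integrate=day 1, Audit=day 2.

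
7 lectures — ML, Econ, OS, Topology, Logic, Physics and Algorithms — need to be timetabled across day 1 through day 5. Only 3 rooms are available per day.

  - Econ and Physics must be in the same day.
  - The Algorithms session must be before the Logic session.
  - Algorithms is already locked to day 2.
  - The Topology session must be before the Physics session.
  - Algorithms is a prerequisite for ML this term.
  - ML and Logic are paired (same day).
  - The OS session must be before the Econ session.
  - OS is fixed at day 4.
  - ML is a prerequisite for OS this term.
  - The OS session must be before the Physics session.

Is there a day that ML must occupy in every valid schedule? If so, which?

Algorithms is fixed at day 2 and must come before ML, so ML is at least day 3.
OS is fixed at day 4 and must come after ML, so ML is at most day 3.
So ML must be day 3.

day 3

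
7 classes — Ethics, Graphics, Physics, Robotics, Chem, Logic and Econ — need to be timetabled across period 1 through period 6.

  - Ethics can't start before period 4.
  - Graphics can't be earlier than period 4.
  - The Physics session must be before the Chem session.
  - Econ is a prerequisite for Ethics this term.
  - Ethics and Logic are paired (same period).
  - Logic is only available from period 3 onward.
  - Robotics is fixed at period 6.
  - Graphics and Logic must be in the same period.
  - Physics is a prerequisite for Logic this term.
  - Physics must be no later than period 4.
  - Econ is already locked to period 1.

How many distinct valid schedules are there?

Splitting on Ethics: it can be period 4 (12), period 5 (14), period 6 (14). Listing each branch's schedules as (Graphics, Physics, Robotics, Chem, Logic, Econ) by period number:
Ethics=period 4: (4,1,6,2,4,1) (4,1,6,3,4,1) (4,1,6,4,4,1) (4,1,6,5,4,1) (4,1,6,6,4,1) (4,2,6,3,4,1) (4,2,6,4,4,1) (4,2,6,5,4,1) (4,2,6,6,4,1) (4,3,6,4,4,1) (4,3,6,5,4,1) (4,3,6,6,4,1) — 12.
Ethics=period 5: (5,1,6,2,5,1) (5,1,6,3,5,1) (5,1,6,4,5,1) (5,1,6,5,5,1) (5,1,6,6,5,1) (5,2,6,3,5,1) (5,2,6,4,5,1) (5,2,6,5,5,1) (5,2,6,6,5,1) (5,3,6,4,5,1) (5,3,6,5,5,1) (5,3,6,6,5,1) (5,4,6,5,5,1) (5,4,6,6,5,1) — 14.
Ethics=period 6: (6,1,6,2,6,1) (6,1,6,3,6,1) (6,1,6,4,6,1) (6,1,6,5,6,1) (6,1,6,6,6,1) (6,2,6,3,6,1) (6,2,6,4,6,1) (6,2,6,5,6,1) (6,2,6,6,6,1) (6,3,6,4,6,1) (6,3,6,5,6,1) (6,3,6,6,6,1) (6,4,6,5,6,1) (6,4,6,6,6,1) — 14.
Summing: 12 + 14 + 14 = 40.

40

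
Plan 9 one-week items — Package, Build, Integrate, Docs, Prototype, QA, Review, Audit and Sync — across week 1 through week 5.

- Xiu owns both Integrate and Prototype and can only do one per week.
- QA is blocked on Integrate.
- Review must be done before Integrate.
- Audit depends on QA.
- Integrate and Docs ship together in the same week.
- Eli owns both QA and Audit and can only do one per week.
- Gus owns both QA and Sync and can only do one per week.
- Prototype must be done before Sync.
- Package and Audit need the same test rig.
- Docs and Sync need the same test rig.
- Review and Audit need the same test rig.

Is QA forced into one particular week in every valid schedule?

QA can be week 3 (e.g. Integrate -> week 2; Build -> week 1; Audit -> week 4; Package -> week 1; Prototype -> week 1; QA -> week 3; Review -> week 1; Sync -> week 4; Docs -> week 2) or week 4 (e.g. Audit -> week 5, Docs -> week 2, Package -> week 1, Review -> week 1, Build -> week 1, QA -> week 4, Sync -> week 3, Integrate -> week 2, Prototype -> week 1).

No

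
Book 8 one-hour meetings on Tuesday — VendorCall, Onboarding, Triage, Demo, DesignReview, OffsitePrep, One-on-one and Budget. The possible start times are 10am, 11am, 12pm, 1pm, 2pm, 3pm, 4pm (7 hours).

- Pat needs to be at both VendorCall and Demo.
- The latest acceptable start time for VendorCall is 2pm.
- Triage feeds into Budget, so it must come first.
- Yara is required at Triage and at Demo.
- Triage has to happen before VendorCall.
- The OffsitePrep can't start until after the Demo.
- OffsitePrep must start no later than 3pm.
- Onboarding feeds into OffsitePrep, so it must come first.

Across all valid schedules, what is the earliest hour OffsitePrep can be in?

Precedence pushes OffsitePrep to at least 11am; OffsitePrep's own window allows nothing later than 3pm.
OffsitePrep at 11am is achievable: One-on-one -> 10am; Demo -> 10am; Budget -> 12pm; Triage -> 11am; OffsitePrep -> 11am; VendorCall -> 12pm; Onboarding -> 10am; DesignReview -> 10am.

11am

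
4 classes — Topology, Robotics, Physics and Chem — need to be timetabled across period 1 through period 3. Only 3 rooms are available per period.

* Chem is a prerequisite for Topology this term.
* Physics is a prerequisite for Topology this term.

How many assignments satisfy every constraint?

15

Splitting on Topology: it can be period 2 (3), period 3 (12). Listing each branch's schedules as (Robotics, Physics, Chem) by period number:
Topology=period 2: (1,1,1) (2,1,1) (3,1,1) — 3.
Topology=period 3: (1,1,1) (1,1,2) (1,2,1) (1,2,2) (2,1,1) (2,1,2) (2,2,1) (2,2,2) (3,1,1) (3,1,2) (3,2,1) (3,2,2) — 12.
Summing: 3 + 12 = 15.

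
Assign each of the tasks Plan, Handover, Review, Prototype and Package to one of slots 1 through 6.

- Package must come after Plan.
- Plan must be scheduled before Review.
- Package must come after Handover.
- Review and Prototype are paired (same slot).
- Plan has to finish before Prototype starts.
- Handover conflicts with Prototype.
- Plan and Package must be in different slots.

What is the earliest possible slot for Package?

2

Precedence pushes Package to at least 2.
Package at 2 is achievable: Plan=1; Prototype=2; Handover=1; Package=2; Review=2.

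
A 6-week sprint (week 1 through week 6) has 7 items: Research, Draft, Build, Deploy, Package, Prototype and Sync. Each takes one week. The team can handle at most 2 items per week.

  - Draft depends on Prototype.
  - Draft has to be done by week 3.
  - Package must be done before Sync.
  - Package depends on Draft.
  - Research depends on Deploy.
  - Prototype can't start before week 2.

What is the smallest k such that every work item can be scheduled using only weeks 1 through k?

The precedence chain requires at least 4 distinct weeks.
With at most 2 per week and 7 work items, at least 4 weeks are needed.
Propagating the time windows through the other constraints, Sync can't land before week 5, so the schedule must run through at least week 5.
5 works (last occupied week: week 5): for example Build in week 1, Research in week 2, Deploy in week 1, Prototype in week 2, Draft in week 3, Package in week 4, Sync in week 5.

5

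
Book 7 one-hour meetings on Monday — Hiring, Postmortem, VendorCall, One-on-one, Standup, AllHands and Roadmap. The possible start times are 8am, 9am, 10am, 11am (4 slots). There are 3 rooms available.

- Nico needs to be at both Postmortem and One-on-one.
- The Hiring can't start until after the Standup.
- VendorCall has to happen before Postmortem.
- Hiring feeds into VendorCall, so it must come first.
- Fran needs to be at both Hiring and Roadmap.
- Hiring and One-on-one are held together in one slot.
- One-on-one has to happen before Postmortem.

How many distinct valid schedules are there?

Splitting on AllHands: it can be 8am (3), 9am (3), 10am (3), 11am (3). Listing each branch's schedules as (Hiring, Postmortem, VendorCall, One-on-one, Standup, Roadmap):
AllHands=8am: (9am,11am,10am,9am,8am,8am) (9am,11am,10am,9am,8am,10am) (9am,11am,10am,9am,8am,11am) — 3.
AllHands=9am: (9am,11am,10am,9am,8am,8am) (9am,11am,10am,9am,8am,10am) (9am,11am,10am,9am,8am,11am) — 3.
AllHands=10am: (9am,11am,10am,9am,8am,8am) (9am,11am,10am,9am,8am,10am) (9am,11am,10am,9am,8am,11am) — 3.
AllHands=11am: (9am,11am,10am,9am,8am,8am) (9am,11am,10am,9am,8am,10am) (9am,11am,10am,9am,8am,11am) — 3.
Summing: 3 + 3 + 3 + 3 = 12.

12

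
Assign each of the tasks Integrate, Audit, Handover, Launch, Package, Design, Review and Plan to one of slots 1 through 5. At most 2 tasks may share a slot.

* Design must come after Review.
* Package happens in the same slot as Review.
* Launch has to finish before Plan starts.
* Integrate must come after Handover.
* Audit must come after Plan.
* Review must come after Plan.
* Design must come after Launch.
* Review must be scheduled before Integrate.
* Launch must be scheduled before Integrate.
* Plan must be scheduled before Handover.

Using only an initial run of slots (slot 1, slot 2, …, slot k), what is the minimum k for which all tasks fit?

5

The precedence chain requires at least 4 distinct slots.
With at most 2 per slot and 8 tasks, at least 4 slots are needed.
Could 4 slots be enough, i.e. nothing placed later than 4? No: Review must come after Plan (at 1 or later) → {2, 3, 4}; Plan must come before Review (at 4 or earlier) → {1, 2, 3}; Integrate must come after Launch (at 1 or later) → {2, 3, 4}; Launch must come before Integrate (at 4 or earlier) → {1, 2, 3}; Plan must come after Launch (at 1 or later) → {2, 3}; Design must come after Review (at 2 or later) → {3, 4}; Review must come before Design (at 4 or earlier) → {2, 3}; Integrate must come after Review (at 2 or later) → {3, 4}; Handover must come before Integrate (at 4 or earlier) → {1, 2, 3}; Handover must come after Plan (at 2 or later) → {3}; Plan must come before Handover (at 3 or earlier) → {2}; Package must be in the same slot as Review (in {2, 3}) → {2, 3}; Review must come after Plan (at 2 or later) → {3}; Package must be in the same slot as Review (in {3}) → {3}; that puts Handover, Package and Review all in 3 — more than 2 per slot.
So 4 slots is not enough.
5 works (last occupied slot: 5): for example Design -> 4, Integrate -> 5, Handover -> 4, Plan -> 2, Audit -> 5, Launch -> 1, Review -> 3, Package -> 3.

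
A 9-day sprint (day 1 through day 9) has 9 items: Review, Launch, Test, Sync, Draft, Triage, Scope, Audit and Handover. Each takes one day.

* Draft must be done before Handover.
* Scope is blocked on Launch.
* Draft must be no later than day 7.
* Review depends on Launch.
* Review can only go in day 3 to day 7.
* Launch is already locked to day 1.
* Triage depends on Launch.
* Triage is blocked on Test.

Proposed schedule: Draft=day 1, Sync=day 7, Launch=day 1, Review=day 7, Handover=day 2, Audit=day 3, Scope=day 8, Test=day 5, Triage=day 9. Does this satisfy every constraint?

Review can only go in day 3 to day 7 — holds.
Review depends on Launch — holds.
Draft must be done before Handover — holds.
Triage is blocked on Test — holds.
Draft must be no later than day 7 — holds.
Scope is blocked on Launch — holds.
Launch is already locked to day 1 — holds.
Triage depends on Launch — holds.

Valid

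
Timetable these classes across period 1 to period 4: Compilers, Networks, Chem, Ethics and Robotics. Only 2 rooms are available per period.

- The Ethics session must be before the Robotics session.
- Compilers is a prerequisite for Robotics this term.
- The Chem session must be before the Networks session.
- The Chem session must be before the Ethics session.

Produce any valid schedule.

Compilers -> period 1; Networks -> period 2; Ethics -> period 2; Robotics -> period 3; Chem -> period 1

Checking: Ethics(period 2) before Robotics(period 3); Chem(period 1) before Ethics(period 2); Compilers(period 1) before Robotics(period 3); Chem(period 1) before Networks(period 2); max 2 per period (cap 2).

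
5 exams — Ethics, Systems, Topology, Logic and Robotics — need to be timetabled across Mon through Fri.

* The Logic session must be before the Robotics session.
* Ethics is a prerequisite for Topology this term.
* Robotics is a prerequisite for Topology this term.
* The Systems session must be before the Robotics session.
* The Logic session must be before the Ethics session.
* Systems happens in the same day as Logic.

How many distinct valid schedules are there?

Splitting on Ethics: it can be Tue (6), Wed (8), Thu (6). Listing each branch's schedules as (Systems, Topology, Logic, Robotics):
Ethics=Tue: (Mon,Wed,Mon,Tue) (Mon,Thu,Mon,Tue) (Mon,Thu,Mon,Wed) (Mon,Fri,Mon,Tue) (Mon,Fri,Mon,Wed) (Mon,Fri,Mon,Thu) — 6.
Ethics=Wed: (Mon,Thu,Mon,Tue) (Mon,Thu,Mon,Wed) (Mon,Fri,Mon,Tue) (Mon,Fri,Mon,Wed) (Mon,Fri,Mon,Thu) (Tue,Thu,Tue,Wed) (Tue,Fri,Tue,Wed) (Tue,Fri,Tue,Thu) — 8.
Ethics=Thu: (Mon,Fri,Mon,Tue) (Mon,Fri,Mon,Wed) (Mon,Fri,Mon,Thu) (Tue,Fri,Tue,Wed) (Tue,Fri,Tue,Thu) (Wed,Fri,Wed,Thu) — 6.
Summing: 6 + 8 + 6 = 20.

20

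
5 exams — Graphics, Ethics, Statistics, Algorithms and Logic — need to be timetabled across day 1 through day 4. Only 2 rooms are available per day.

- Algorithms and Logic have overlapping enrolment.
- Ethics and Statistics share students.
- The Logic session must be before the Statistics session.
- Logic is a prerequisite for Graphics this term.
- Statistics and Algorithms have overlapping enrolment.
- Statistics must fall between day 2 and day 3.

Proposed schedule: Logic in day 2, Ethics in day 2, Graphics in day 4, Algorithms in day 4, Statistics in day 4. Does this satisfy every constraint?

No — it violates: Statistics must fall between day 2 and day 3

Statistics must fall between day 2 and day 3 — violated.
The Logic session must be before the Statistics session — holds.
Logic is a prerequisite for Graphics this term — holds.
Algorithms and Logic have overlapping enrolment — holds.
Statistics and Algorithms have overlapping enrolment — violated.
Only 2 rooms are available per day — violated.
Ethics and Statistics share students — holds.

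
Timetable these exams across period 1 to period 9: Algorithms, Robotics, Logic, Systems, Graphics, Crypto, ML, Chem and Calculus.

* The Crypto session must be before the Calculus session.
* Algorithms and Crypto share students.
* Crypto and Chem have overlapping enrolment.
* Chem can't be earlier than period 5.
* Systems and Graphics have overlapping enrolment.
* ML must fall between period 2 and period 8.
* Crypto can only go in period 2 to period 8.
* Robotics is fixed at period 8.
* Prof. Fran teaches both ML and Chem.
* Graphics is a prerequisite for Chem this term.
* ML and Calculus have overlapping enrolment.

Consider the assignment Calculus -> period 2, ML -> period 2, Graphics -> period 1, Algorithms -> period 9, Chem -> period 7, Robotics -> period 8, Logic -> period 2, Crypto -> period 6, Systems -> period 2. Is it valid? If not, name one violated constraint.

Systems and Graphics have overlapping enrolment — holds.
Graphics is a prerequisite for Chem this term — holds.
The Crypto session must be before the Calculus session — violated.
ML must fall between period 2 and period 8 — holds.
Crypto and Chem have overlapping enrolment — holds.
Prof. Fran teaches both ML and Chem — holds.
ML and Calculus have overlapping enrolment — violated.
Chem can't be earlier than period 5 — holds.
Robotics is fixed at period 8 — holds.
Algorithms and Crypto share students — holds.
Crypto can only go in period 2 to period 8 — holds.

No — it violates: The Crypto session must be before the Calculus session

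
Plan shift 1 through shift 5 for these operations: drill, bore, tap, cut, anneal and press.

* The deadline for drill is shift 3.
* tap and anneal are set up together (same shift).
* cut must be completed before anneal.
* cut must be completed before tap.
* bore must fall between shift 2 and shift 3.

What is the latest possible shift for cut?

shift 4

Downstream work caps cut at shift 4.
cut at shift 4 is achievable: bore -> shift 2; press -> shift 1; tap -> shift 5; drill -> shift 1; anneal -> shift 5; cut -> shift 4.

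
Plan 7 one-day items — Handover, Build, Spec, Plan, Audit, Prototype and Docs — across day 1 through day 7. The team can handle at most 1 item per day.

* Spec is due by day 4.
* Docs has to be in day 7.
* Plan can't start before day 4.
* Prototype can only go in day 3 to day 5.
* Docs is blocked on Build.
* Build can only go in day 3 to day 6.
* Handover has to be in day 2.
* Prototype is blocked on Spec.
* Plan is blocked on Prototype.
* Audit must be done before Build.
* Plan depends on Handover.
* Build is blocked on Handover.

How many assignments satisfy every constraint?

Splitting on Build: it can be day 3 (1), day 4 (2), day 5 (3), day 6 (4). Listing each branch's schedules as (Handover, Spec, Plan, Audit, Prototype, Docs) by day number:
Build=day 3: (2,4,6,1,5,7) — 1.
Build=day 4: (2,1,6,3,5,7) (2,3,6,1,5,7) — 2.
Build=day 5: (2,1,6,3,4,7) (2,1,6,4,3,7) (2,3,6,1,4,7) — 3.
Build=day 6: (2,1,4,5,3,7) (2,1,5,3,4,7) (2,1,5,4,3,7) (2,3,5,1,4,7) — 4.
Summing: 1 + 2 + 3 + 4 = 10.

10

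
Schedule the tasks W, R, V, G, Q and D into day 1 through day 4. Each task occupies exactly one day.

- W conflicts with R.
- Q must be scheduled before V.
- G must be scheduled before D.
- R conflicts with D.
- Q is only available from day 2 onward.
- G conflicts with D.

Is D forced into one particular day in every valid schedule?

No

D can be day 2 (e.g. D -> day 2; V -> day 3; R -> day 3; W -> day 1; G -> day 1; Q -> day 2) or day 3 (e.g. R=day 2, G=day 1, V=day 3, Q=day 2, D=day 3, W=day 1).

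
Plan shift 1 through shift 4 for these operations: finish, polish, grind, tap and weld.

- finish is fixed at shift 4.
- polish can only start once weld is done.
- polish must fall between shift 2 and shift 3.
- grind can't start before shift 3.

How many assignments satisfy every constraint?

Splitting on polish: it can be shift 2 (8), shift 3 (16). Listing each branch's schedules as (finish, grind, tap, weld) by shift number:
polish=shift 2: (4,3,1,1) (4,3,2,1) (4,3,3,1) (4,3,4,1) (4,4,1,1) (4,4,2,1) (4,4,3,1) (4,4,4,1) — 8.
polish=shift 3: (4,3,1,1) (4,3,1,2) (4,3,2,1) (4,3,2,2) (4,3,3,1) (4,3,3,2) (4,3,4,1) (4,3,4,2) (4,4,1,1) (4,4,1,2) (4,4,2,1) (4,4,2,2) (4,4,3,1) (4,4,3,2) (4,4,4,1) (4,4,4,2) — 16.
Summing: 8 + 16 = 24.

24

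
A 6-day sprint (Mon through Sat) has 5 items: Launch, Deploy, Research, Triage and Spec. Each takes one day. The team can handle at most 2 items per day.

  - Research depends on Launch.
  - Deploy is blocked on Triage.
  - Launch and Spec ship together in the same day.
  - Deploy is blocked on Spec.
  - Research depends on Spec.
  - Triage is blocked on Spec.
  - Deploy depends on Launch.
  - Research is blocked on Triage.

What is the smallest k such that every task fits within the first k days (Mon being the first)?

The precedence chain requires at least 3 distinct days.
With at most 2 per day and 5 tasks, at least 3 days are needed.
3 works (last occupied day: Wed): for example Launch=Mon; Deploy=Wed; Spec=Mon; Triage=Tue; Research=Wed.

3 days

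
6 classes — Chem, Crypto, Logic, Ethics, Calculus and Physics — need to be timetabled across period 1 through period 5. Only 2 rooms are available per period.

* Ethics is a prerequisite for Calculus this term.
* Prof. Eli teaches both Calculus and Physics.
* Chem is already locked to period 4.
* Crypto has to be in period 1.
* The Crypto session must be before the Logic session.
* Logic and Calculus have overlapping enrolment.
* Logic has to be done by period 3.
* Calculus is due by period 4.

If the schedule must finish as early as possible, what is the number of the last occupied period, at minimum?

The precedence chain requires at least 2 distinct periods.
With at most 2 per period and 6 classes, at least 3 periods are needed.
Chem can't be placed before period 4, so the schedule must run through at least period 4.
4 works (last occupied period: period 4): for example Physics in period 2, Logic in period 2, Crypto in period 1, Calculus in period 3, Chem in period 4, Ethics in period 1.

4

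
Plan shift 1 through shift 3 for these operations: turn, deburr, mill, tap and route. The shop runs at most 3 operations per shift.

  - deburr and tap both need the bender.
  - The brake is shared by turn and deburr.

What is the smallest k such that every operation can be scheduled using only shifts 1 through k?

2

With at most 3 per shift and 5 operations, at least 2 shifts are needed.
2 works (last occupied shift: shift 2): for example turn -> shift 1; deburr -> shift 2; route -> shift 2; mill -> shift 1; tap -> shift 1.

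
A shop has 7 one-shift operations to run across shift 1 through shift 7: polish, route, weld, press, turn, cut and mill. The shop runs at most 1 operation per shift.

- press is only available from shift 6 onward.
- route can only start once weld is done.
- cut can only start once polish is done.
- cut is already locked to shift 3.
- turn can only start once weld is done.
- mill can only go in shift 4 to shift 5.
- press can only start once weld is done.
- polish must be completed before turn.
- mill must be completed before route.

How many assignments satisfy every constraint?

12

Splitting on polish: it can be shift 1 (6), shift 2 (6). Listing each branch's schedules as (route, weld, press, turn, cut, mill) by shift number:
polish=shift 1: (5,2,6,7,3,4) (5,2,7,6,3,4) (6,2,7,4,3,5) (6,2,7,5,3,4) (7,2,6,4,3,5) (7,2,6,5,3,4) — 6.
polish=shift 2: (5,1,6,7,3,4) (5,1,7,6,3,4) (6,1,7,4,3,5) (6,1,7,5,3,4) (7,1,6,4,3,5) (7,1,6,5,3,4) — 6.
Summing: 6 + 6 = 12.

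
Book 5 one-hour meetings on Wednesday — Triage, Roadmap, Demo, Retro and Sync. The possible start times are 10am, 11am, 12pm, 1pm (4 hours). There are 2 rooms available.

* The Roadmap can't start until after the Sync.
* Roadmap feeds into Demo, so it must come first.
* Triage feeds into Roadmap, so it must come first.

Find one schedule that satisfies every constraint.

Triage in 10am, Demo in 12pm, Roadmap in 11am, Retro in 11am, Sync in 10am

Checking: Roadmap(11am) before Demo(12pm); Sync(10am) before Roadmap(11am); Triage(10am) before Roadmap(11am); max 2 per hour (cap 2).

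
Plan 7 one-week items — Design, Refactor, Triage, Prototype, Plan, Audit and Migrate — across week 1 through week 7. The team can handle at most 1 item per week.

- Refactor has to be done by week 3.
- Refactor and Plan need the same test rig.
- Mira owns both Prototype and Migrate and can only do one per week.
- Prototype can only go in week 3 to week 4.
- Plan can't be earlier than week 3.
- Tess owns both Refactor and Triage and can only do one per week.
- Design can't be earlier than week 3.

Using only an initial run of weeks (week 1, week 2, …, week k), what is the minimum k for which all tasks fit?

7 weeks

With at most 1 per week and 7 tasks, at least 7 weeks are needed.
Design can't be placed before week 3, so the schedule must run through at least week 3.
7 works (last occupied week: week 7): for example Migrate -> week 7; Plan -> week 5; Audit -> week 6; Prototype -> week 3; Triage -> week 2; Design -> week 4; Refactor -> week 1.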